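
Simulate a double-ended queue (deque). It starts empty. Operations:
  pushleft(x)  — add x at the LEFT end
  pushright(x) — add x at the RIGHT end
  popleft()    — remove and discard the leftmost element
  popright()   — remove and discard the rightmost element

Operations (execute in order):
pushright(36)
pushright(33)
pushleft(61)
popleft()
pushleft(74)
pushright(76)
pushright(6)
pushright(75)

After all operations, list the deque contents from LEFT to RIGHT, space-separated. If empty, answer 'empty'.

pushright(36): [36]
pushright(33): [36, 33]
pushleft(61): [61, 36, 33]
popleft(): [36, 33]
pushleft(74): [74, 36, 33]
pushright(76): [74, 36, 33, 76]
pushright(6): [74, 36, 33, 76, 6]
pushright(75): [74, 36, 33, 76, 6, 75]

Answer: 74 36 33 76 6 75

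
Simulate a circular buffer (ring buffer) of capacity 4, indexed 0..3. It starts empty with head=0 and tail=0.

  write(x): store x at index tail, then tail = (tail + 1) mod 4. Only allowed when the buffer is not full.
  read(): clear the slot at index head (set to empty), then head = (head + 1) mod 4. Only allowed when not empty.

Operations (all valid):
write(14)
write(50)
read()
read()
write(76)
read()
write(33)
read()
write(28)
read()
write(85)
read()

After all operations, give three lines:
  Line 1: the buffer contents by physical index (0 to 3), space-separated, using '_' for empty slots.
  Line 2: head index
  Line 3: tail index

Answer: _ _ _ _
2
2

Derivation:
write(14): buf=[14 _ _ _], head=0, tail=1, size=1
write(50): buf=[14 50 _ _], head=0, tail=2, size=2
read(): buf=[_ 50 _ _], head=1, tail=2, size=1
read(): buf=[_ _ _ _], head=2, tail=2, size=0
write(76): buf=[_ _ 76 _], head=2, tail=3, size=1
read(): buf=[_ _ _ _], head=3, tail=3, size=0
write(33): buf=[_ _ _ 33], head=3, tail=0, size=1
read(): buf=[_ _ _ _], head=0, tail=0, size=0
write(28): buf=[28 _ _ _], head=0, tail=1, size=1
read(): buf=[_ _ _ _], head=1, tail=1, size=0
write(85): buf=[_ 85 _ _], head=1, tail=2, size=1
read(): buf=[_ _ _ _], head=2, tail=2, size=0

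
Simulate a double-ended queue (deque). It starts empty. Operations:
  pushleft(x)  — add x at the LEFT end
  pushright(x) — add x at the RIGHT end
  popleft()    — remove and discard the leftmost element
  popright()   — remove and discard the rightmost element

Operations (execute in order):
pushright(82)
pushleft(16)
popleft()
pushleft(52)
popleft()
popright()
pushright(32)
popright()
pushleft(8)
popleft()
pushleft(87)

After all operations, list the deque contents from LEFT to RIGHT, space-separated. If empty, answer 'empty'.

pushright(82): [82]
pushleft(16): [16, 82]
popleft(): [82]
pushleft(52): [52, 82]
popleft(): [82]
popright(): []
pushright(32): [32]
popright(): []
pushleft(8): [8]
popleft(): []
pushleft(87): [87]

Answer: 87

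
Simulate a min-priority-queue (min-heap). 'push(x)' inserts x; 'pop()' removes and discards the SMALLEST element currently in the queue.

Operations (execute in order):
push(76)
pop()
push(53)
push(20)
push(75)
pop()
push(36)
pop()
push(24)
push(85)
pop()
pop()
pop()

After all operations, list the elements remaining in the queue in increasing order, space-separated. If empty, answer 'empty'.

push(76): heap contents = [76]
pop() → 76: heap contents = []
push(53): heap contents = [53]
push(20): heap contents = [20, 53]
push(75): heap contents = [20, 53, 75]
pop() → 20: heap contents = [53, 75]
push(36): heap contents = [36, 53, 75]
pop() → 36: heap contents = [53, 75]
push(24): heap contents = [24, 53, 75]
push(85): heap contents = [24, 53, 75, 85]
pop() → 24: heap contents = [53, 75, 85]
pop() → 53: heap contents = [75, 85]
pop() → 75: heap contents = [85]

Answer: 85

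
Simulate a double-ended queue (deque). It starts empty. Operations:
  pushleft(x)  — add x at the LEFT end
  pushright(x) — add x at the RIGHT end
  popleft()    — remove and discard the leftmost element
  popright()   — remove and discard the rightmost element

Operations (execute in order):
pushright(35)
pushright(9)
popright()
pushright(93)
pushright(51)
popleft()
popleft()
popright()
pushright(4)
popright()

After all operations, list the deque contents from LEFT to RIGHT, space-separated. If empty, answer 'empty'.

pushright(35): [35]
pushright(9): [35, 9]
popright(): [35]
pushright(93): [35, 93]
pushright(51): [35, 93, 51]
popleft(): [93, 51]
popleft(): [51]
popright(): []
pushright(4): [4]
popright(): []

Answer: empty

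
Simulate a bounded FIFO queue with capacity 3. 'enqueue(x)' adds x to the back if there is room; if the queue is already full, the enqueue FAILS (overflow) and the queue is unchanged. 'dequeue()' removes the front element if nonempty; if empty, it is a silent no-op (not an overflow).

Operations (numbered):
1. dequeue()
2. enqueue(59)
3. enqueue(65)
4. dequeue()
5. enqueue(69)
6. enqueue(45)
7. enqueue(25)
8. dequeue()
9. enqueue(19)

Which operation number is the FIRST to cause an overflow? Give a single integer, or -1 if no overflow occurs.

1. dequeue(): empty, no-op, size=0
2. enqueue(59): size=1
3. enqueue(65): size=2
4. dequeue(): size=1
5. enqueue(69): size=2
6. enqueue(45): size=3
7. enqueue(25): size=3=cap → OVERFLOW (fail)
8. dequeue(): size=2
9. enqueue(19): size=3

Answer: 7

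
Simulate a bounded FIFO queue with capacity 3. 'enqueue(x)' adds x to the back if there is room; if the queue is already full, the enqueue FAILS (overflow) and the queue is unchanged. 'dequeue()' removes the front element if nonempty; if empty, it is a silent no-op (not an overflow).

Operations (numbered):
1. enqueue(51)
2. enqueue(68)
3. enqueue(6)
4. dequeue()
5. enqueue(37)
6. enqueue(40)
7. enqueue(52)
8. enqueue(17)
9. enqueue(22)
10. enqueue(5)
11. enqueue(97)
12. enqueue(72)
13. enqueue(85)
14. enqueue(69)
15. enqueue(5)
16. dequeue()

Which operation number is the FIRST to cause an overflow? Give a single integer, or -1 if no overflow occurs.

1. enqueue(51): size=1
2. enqueue(68): size=2
3. enqueue(6): size=3
4. dequeue(): size=2
5. enqueue(37): size=3
6. enqueue(40): size=3=cap → OVERFLOW (fail)
7. enqueue(52): size=3=cap → OVERFLOW (fail)
8. enqueue(17): size=3=cap → OVERFLOW (fail)
9. enqueue(22): size=3=cap → OVERFLOW (fail)
10. enqueue(5): size=3=cap → OVERFLOW (fail)
11. enqueue(97): size=3=cap → OVERFLOW (fail)
12. enqueue(72): size=3=cap → OVERFLOW (fail)
13. enqueue(85): size=3=cap → OVERFLOW (fail)
14. enqueue(69): size=3=cap → OVERFLOW (fail)
15. enqueue(5): size=3=cap → OVERFLOW (fail)
16. dequeue(): size=2

Answer: 6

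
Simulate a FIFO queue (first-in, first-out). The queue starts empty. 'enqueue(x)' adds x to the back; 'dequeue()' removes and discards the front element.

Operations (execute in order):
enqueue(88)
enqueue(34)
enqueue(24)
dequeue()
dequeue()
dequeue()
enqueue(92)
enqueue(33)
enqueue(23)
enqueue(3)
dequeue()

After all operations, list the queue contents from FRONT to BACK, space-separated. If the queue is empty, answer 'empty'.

Answer: 33 23 3

Derivation:
enqueue(88): [88]
enqueue(34): [88, 34]
enqueue(24): [88, 34, 24]
dequeue(): [34, 24]
dequeue(): [24]
dequeue(): []
enqueue(92): [92]
enqueue(33): [92, 33]
enqueue(23): [92, 33, 23]
enqueue(3): [92, 33, 23, 3]
dequeue(): [33, 23, 3]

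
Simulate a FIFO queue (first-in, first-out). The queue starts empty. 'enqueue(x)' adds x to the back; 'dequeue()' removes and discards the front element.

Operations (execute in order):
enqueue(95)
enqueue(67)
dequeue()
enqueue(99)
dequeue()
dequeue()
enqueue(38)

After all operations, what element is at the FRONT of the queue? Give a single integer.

Answer: 38

Derivation:
enqueue(95): queue = [95]
enqueue(67): queue = [95, 67]
dequeue(): queue = [67]
enqueue(99): queue = [67, 99]
dequeue(): queue = [99]
dequeue(): queue = []
enqueue(38): queue = [38]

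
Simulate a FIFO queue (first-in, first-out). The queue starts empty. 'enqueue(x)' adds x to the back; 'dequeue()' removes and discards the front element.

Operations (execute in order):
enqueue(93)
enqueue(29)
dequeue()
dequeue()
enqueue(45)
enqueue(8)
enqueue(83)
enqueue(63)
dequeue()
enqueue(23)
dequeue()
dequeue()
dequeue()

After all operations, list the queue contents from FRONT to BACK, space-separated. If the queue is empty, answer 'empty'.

enqueue(93): [93]
enqueue(29): [93, 29]
dequeue(): [29]
dequeue(): []
enqueue(45): [45]
enqueue(8): [45, 8]
enqueue(83): [45, 8, 83]
enqueue(63): [45, 8, 83, 63]
dequeue(): [8, 83, 63]
enqueue(23): [8, 83, 63, 23]
dequeue(): [83, 63, 23]
dequeue(): [63, 23]
dequeue(): [23]

Answer: 23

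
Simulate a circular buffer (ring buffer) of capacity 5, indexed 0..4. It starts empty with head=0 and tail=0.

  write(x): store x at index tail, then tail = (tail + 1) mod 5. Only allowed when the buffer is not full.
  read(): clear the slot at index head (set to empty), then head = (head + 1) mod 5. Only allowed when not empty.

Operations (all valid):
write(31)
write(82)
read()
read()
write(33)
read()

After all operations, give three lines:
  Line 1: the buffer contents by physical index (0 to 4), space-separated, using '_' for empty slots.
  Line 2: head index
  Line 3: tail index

write(31): buf=[31 _ _ _ _], head=0, tail=1, size=1
write(82): buf=[31 82 _ _ _], head=0, tail=2, size=2
read(): buf=[_ 82 _ _ _], head=1, tail=2, size=1
read(): buf=[_ _ _ _ _], head=2, tail=2, size=0
write(33): buf=[_ _ 33 _ _], head=2, tail=3, size=1
read(): buf=[_ _ _ _ _], head=3, tail=3, size=0

Answer: _ _ _ _ _
3
3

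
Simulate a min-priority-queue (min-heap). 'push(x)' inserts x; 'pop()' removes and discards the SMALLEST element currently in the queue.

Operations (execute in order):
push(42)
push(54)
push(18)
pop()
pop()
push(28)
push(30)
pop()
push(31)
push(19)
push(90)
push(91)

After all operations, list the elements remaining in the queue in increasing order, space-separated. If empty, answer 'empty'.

Answer: 19 30 31 54 90 91

Derivation:
push(42): heap contents = [42]
push(54): heap contents = [42, 54]
push(18): heap contents = [18, 42, 54]
pop() → 18: heap contents = [42, 54]
pop() → 42: heap contents = [54]
push(28): heap contents = [28, 54]
push(30): heap contents = [28, 30, 54]
pop() → 28: heap contents = [30, 54]
push(31): heap contents = [30, 31, 54]
push(19): heap contents = [19, 30, 31, 54]
push(90): heap contents = [19, 30, 31, 54, 90]
push(91): heap contents = [19, 30, 31, 54, 90, 91]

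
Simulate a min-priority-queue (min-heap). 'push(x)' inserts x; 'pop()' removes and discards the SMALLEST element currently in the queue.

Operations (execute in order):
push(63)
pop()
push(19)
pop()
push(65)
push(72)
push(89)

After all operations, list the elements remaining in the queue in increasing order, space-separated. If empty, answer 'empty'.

push(63): heap contents = [63]
pop() → 63: heap contents = []
push(19): heap contents = [19]
pop() → 19: heap contents = []
push(65): heap contents = [65]
push(72): heap contents = [65, 72]
push(89): heap contents = [65, 72, 89]

Answer: 65 72 89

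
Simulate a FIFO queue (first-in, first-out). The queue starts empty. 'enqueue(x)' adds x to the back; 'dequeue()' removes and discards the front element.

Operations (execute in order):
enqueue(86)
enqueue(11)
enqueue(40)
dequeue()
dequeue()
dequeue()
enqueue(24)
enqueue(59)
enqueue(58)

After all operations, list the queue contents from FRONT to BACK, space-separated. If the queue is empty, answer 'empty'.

Answer: 24 59 58

Derivation:
enqueue(86): [86]
enqueue(11): [86, 11]
enqueue(40): [86, 11, 40]
dequeue(): [11, 40]
dequeue(): [40]
dequeue(): []
enqueue(24): [24]
enqueue(59): [24, 59]
enqueue(58): [24, 59, 58]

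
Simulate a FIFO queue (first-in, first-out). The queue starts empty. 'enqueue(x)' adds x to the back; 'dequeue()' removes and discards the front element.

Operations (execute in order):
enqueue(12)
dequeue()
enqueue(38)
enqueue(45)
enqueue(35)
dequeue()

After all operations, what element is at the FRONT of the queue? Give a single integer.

Answer: 45

Derivation:
enqueue(12): queue = [12]
dequeue(): queue = []
enqueue(38): queue = [38]
enqueue(45): queue = [38, 45]
enqueue(35): queue = [38, 45, 35]
dequeue(): queue = [45, 35]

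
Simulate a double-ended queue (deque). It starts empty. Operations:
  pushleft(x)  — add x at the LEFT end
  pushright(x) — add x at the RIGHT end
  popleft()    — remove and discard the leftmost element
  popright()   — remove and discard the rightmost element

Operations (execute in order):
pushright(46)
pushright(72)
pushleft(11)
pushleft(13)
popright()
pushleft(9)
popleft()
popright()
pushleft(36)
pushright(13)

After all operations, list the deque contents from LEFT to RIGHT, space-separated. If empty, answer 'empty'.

pushright(46): [46]
pushright(72): [46, 72]
pushleft(11): [11, 46, 72]
pushleft(13): [13, 11, 46, 72]
popright(): [13, 11, 46]
pushleft(9): [9, 13, 11, 46]
popleft(): [13, 11, 46]
popright(): [13, 11]
pushleft(36): [36, 13, 11]
pushright(13): [36, 13, 11, 13]

Answer: 36 13 11 13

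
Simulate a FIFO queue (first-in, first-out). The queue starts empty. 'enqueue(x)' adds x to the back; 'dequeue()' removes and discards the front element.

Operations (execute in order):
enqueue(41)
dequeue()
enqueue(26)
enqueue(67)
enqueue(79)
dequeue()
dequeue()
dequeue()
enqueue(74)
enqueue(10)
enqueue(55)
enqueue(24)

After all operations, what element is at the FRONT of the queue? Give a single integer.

Answer: 74

Derivation:
enqueue(41): queue = [41]
dequeue(): queue = []
enqueue(26): queue = [26]
enqueue(67): queue = [26, 67]
enqueue(79): queue = [26, 67, 79]
dequeue(): queue = [67, 79]
dequeue(): queue = [79]
dequeue(): queue = []
enqueue(74): queue = [74]
enqueue(10): queue = [74, 10]
enqueue(55): queue = [74, 10, 55]
enqueue(24): queue = [74, 10, 55, 24]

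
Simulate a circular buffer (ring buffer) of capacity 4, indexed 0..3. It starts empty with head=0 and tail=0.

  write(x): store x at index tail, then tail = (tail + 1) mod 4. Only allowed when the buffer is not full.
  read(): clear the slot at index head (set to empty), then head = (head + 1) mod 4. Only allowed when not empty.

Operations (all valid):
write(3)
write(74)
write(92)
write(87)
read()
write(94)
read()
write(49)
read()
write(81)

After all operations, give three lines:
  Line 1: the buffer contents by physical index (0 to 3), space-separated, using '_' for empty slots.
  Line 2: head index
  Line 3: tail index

Answer: 94 49 81 87
3
3

Derivation:
write(3): buf=[3 _ _ _], head=0, tail=1, size=1
write(74): buf=[3 74 _ _], head=0, tail=2, size=2
write(92): buf=[3 74 92 _], head=0, tail=3, size=3
write(87): buf=[3 74 92 87], head=0, tail=0, size=4
read(): buf=[_ 74 92 87], head=1, tail=0, size=3
write(94): buf=[94 74 92 87], head=1, tail=1, size=4
read(): buf=[94 _ 92 87], head=2, tail=1, size=3
write(49): buf=[94 49 92 87], head=2, tail=2, size=4
read(): buf=[94 49 _ 87], head=3, tail=2, size=3
write(81): buf=[94 49 81 87], head=3, tail=3, size=4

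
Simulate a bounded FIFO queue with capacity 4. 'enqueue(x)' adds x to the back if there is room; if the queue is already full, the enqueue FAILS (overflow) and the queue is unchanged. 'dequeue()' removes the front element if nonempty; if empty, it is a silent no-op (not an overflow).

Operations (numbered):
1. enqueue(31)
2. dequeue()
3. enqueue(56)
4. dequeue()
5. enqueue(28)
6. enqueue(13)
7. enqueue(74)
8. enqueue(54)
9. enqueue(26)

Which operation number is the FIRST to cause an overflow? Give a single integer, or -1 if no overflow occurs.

1. enqueue(31): size=1
2. dequeue(): size=0
3. enqueue(56): size=1
4. dequeue(): size=0
5. enqueue(28): size=1
6. enqueue(13): size=2
7. enqueue(74): size=3
8. enqueue(54): size=4
9. enqueue(26): size=4=cap → OVERFLOW (fail)

Answer: 9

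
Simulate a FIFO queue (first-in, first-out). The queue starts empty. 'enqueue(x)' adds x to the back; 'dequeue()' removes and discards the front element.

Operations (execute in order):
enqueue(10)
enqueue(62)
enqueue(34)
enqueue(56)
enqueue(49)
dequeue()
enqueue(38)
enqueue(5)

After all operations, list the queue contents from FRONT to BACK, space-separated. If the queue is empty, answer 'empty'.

enqueue(10): [10]
enqueue(62): [10, 62]
enqueue(34): [10, 62, 34]
enqueue(56): [10, 62, 34, 56]
enqueue(49): [10, 62, 34, 56, 49]
dequeue(): [62, 34, 56, 49]
enqueue(38): [62, 34, 56, 49, 38]
enqueue(5): [62, 34, 56, 49, 38, 5]

Answer: 62 34 56 49 38 5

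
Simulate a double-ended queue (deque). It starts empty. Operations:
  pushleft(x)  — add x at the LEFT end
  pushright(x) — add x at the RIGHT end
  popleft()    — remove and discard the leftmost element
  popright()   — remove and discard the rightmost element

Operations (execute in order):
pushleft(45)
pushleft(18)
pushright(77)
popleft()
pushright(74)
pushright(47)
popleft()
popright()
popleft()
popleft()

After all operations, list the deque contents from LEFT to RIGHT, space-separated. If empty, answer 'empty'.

pushleft(45): [45]
pushleft(18): [18, 45]
pushright(77): [18, 45, 77]
popleft(): [45, 77]
pushright(74): [45, 77, 74]
pushright(47): [45, 77, 74, 47]
popleft(): [77, 74, 47]
popright(): [77, 74]
popleft(): [74]
popleft(): []

Answer: empty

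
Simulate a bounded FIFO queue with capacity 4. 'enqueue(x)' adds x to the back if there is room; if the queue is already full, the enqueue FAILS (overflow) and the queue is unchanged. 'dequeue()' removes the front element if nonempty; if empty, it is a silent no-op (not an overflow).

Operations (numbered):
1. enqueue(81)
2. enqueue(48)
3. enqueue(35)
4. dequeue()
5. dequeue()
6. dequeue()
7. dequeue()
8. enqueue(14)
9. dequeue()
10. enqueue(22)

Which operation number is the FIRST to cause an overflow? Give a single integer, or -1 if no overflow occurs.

1. enqueue(81): size=1
2. enqueue(48): size=2
3. enqueue(35): size=3
4. dequeue(): size=2
5. dequeue(): size=1
6. dequeue(): size=0
7. dequeue(): empty, no-op, size=0
8. enqueue(14): size=1
9. dequeue(): size=0
10. enqueue(22): size=1

Answer: -1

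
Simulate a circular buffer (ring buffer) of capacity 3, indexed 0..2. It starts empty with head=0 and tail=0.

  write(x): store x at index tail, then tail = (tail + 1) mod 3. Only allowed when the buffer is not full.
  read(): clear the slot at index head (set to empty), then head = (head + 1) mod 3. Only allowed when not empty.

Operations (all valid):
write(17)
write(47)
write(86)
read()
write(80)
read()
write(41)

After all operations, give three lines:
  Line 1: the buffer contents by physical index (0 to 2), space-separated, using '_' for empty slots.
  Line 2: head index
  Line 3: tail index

Answer: 80 41 86
2
2

Derivation:
write(17): buf=[17 _ _], head=0, tail=1, size=1
write(47): buf=[17 47 _], head=0, tail=2, size=2
write(86): buf=[17 47 86], head=0, tail=0, size=3
read(): buf=[_ 47 86], head=1, tail=0, size=2
write(80): buf=[80 47 86], head=1, tail=1, size=3
read(): buf=[80 _ 86], head=2, tail=1, size=2
write(41): buf=[80 41 86], head=2, tail=2, size=3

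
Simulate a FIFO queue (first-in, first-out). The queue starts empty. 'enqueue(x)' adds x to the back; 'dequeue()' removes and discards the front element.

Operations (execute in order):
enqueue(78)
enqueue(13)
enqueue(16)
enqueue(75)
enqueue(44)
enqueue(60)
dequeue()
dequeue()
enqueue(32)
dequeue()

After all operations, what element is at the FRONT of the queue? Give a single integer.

enqueue(78): queue = [78]
enqueue(13): queue = [78, 13]
enqueue(16): queue = [78, 13, 16]
enqueue(75): queue = [78, 13, 16, 75]
enqueue(44): queue = [78, 13, 16, 75, 44]
enqueue(60): queue = [78, 13, 16, 75, 44, 60]
dequeue(): queue = [13, 16, 75, 44, 60]
dequeue(): queue = [16, 75, 44, 60]
enqueue(32): queue = [16, 75, 44, 60, 32]
dequeue(): queue = [75, 44, 60, 32]

Answer: 75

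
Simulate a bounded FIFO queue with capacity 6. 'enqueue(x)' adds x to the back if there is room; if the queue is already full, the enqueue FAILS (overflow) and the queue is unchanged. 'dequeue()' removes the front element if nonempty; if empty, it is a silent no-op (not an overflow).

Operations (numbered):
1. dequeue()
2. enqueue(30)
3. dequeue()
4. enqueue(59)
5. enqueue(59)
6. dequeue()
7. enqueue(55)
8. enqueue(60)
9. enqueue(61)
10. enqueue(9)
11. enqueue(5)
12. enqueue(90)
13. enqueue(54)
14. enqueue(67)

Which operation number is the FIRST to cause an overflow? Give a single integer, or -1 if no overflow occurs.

Answer: 12

Derivation:
1. dequeue(): empty, no-op, size=0
2. enqueue(30): size=1
3. dequeue(): size=0
4. enqueue(59): size=1
5. enqueue(59): size=2
6. dequeue(): size=1
7. enqueue(55): size=2
8. enqueue(60): size=3
9. enqueue(61): size=4
10. enqueue(9): size=5
11. enqueue(5): size=6
12. enqueue(90): size=6=cap → OVERFLOW (fail)
13. enqueue(54): size=6=cap → OVERFLOW (fail)
14. enqueue(67): size=6=cap → OVERFLOW (fail)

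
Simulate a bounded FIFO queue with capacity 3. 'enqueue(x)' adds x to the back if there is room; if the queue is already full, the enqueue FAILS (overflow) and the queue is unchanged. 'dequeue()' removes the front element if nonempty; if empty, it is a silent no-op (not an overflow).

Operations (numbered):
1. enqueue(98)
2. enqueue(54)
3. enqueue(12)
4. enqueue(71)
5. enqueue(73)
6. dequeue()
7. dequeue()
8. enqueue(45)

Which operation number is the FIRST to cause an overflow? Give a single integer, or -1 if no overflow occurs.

1. enqueue(98): size=1
2. enqueue(54): size=2
3. enqueue(12): size=3
4. enqueue(71): size=3=cap → OVERFLOW (fail)
5. enqueue(73): size=3=cap → OVERFLOW (fail)
6. dequeue(): size=2
7. dequeue(): size=1
8. enqueue(45): size=2

Answer: 4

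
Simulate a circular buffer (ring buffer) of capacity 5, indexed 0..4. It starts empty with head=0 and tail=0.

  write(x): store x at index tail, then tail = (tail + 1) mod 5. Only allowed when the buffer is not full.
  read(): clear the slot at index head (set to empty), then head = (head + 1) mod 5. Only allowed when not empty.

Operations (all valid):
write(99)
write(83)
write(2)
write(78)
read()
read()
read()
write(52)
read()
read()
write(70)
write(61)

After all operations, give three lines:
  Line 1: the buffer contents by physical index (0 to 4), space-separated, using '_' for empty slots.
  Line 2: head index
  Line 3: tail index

write(99): buf=[99 _ _ _ _], head=0, tail=1, size=1
write(83): buf=[99 83 _ _ _], head=0, tail=2, size=2
write(2): buf=[99 83 2 _ _], head=0, tail=3, size=3
write(78): buf=[99 83 2 78 _], head=0, tail=4, size=4
read(): buf=[_ 83 2 78 _], head=1, tail=4, size=3
read(): buf=[_ _ 2 78 _], head=2, tail=4, size=2
read(): buf=[_ _ _ 78 _], head=3, tail=4, size=1
write(52): buf=[_ _ _ 78 52], head=3, tail=0, size=2
read(): buf=[_ _ _ _ 52], head=4, tail=0, size=1
read(): buf=[_ _ _ _ _], head=0, tail=0, size=0
write(70): buf=[70 _ _ _ _], head=0, tail=1, size=1
write(61): buf=[70 61 _ _ _], head=0, tail=2, size=2

Answer: 70 61 _ _ _
0
2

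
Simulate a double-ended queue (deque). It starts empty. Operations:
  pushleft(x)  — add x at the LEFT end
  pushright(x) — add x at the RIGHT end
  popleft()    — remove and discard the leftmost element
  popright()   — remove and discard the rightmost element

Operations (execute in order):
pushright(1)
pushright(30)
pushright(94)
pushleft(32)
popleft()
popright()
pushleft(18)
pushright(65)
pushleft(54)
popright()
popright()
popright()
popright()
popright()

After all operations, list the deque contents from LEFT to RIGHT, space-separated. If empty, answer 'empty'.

Answer: empty

Derivation:
pushright(1): [1]
pushright(30): [1, 30]
pushright(94): [1, 30, 94]
pushleft(32): [32, 1, 30, 94]
popleft(): [1, 30, 94]
popright(): [1, 30]
pushleft(18): [18, 1, 30]
pushright(65): [18, 1, 30, 65]
pushleft(54): [54, 18, 1, 30, 65]
popright(): [54, 18, 1, 30]
popright(): [54, 18, 1]
popright(): [54, 18]
popright(): [54]
popright(): []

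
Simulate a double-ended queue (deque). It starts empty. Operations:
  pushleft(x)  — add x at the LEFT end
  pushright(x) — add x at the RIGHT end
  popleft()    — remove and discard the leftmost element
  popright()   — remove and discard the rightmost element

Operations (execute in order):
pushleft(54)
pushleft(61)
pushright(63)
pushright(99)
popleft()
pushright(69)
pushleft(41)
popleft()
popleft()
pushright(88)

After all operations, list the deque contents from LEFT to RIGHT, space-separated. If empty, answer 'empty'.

pushleft(54): [54]
pushleft(61): [61, 54]
pushright(63): [61, 54, 63]
pushright(99): [61, 54, 63, 99]
popleft(): [54, 63, 99]
pushright(69): [54, 63, 99, 69]
pushleft(41): [41, 54, 63, 99, 69]
popleft(): [54, 63, 99, 69]
popleft(): [63, 99, 69]
pushright(88): [63, 99, 69, 88]

Answer: 63 99 69 88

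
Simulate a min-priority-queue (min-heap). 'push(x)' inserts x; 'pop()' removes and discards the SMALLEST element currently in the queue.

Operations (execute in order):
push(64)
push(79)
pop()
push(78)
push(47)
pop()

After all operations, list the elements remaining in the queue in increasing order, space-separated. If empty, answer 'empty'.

Answer: 78 79

Derivation:
push(64): heap contents = [64]
push(79): heap contents = [64, 79]
pop() → 64: heap contents = [79]
push(78): heap contents = [78, 79]
push(47): heap contents = [47, 78, 79]
pop() → 47: heap contents = [78, 79]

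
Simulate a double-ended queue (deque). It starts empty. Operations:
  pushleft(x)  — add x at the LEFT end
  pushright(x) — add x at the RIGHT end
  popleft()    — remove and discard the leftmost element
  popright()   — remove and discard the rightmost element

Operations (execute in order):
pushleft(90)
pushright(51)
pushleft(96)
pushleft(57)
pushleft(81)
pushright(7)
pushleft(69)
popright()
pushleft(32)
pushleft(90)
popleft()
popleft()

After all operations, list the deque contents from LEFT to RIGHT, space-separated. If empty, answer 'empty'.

pushleft(90): [90]
pushright(51): [90, 51]
pushleft(96): [96, 90, 51]
pushleft(57): [57, 96, 90, 51]
pushleft(81): [81, 57, 96, 90, 51]
pushright(7): [81, 57, 96, 90, 51, 7]
pushleft(69): [69, 81, 57, 96, 90, 51, 7]
popright(): [69, 81, 57, 96, 90, 51]
pushleft(32): [32, 69, 81, 57, 96, 90, 51]
pushleft(90): [90, 32, 69, 81, 57, 96, 90, 51]
popleft(): [32, 69, 81, 57, 96, 90, 51]
popleft(): [69, 81, 57, 96, 90, 51]

Answer: 69 81 57 96 90 51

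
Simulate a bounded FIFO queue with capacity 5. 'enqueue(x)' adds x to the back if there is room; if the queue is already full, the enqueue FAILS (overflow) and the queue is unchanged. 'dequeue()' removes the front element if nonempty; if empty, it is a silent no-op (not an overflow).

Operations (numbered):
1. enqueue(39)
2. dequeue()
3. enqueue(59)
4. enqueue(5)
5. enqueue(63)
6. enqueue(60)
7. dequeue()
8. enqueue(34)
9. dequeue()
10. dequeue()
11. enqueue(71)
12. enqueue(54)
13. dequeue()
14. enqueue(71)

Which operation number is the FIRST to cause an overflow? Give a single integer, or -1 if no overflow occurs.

1. enqueue(39): size=1
2. dequeue(): size=0
3. enqueue(59): size=1
4. enqueue(5): size=2
5. enqueue(63): size=3
6. enqueue(60): size=4
7. dequeue(): size=3
8. enqueue(34): size=4
9. dequeue(): size=3
10. dequeue(): size=2
11. enqueue(71): size=3
12. enqueue(54): size=4
13. dequeue(): size=3
14. enqueue(71): size=4

Answer: -1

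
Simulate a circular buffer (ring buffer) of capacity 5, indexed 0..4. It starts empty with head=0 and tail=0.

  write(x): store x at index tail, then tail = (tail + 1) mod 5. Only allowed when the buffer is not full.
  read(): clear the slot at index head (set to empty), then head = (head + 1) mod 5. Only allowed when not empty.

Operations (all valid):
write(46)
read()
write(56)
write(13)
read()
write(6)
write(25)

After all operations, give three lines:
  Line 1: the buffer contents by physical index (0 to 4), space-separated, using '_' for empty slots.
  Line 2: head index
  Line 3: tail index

Answer: _ _ 13 6 25
2
0

Derivation:
write(46): buf=[46 _ _ _ _], head=0, tail=1, size=1
read(): buf=[_ _ _ _ _], head=1, tail=1, size=0
write(56): buf=[_ 56 _ _ _], head=1, tail=2, size=1
write(13): buf=[_ 56 13 _ _], head=1, tail=3, size=2
read(): buf=[_ _ 13 _ _], head=2, tail=3, size=1
write(6): buf=[_ _ 13 6 _], head=2, tail=4, size=2
write(25): buf=[_ _ 13 6 25], head=2, tail=0, size=3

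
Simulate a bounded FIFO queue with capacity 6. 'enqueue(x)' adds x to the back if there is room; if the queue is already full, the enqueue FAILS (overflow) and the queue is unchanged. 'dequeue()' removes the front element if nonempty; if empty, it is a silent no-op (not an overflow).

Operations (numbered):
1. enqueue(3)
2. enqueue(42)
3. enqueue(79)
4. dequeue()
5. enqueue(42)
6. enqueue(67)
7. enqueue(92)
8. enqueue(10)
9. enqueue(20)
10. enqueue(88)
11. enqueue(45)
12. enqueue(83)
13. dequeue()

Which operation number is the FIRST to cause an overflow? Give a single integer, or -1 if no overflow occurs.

1. enqueue(3): size=1
2. enqueue(42): size=2
3. enqueue(79): size=3
4. dequeue(): size=2
5. enqueue(42): size=3
6. enqueue(67): size=4
7. enqueue(92): size=5
8. enqueue(10): size=6
9. enqueue(20): size=6=cap → OVERFLOW (fail)
10. enqueue(88): size=6=cap → OVERFLOW (fail)
11. enqueue(45): size=6=cap → OVERFLOW (fail)
12. enqueue(83): size=6=cap → OVERFLOW (fail)
13. dequeue(): size=5

Answer: 9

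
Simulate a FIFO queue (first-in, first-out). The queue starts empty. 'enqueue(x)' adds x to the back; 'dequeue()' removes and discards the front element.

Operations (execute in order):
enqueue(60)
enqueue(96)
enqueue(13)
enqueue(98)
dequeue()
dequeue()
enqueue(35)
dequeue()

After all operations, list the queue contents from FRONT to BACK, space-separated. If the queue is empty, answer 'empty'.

enqueue(60): [60]
enqueue(96): [60, 96]
enqueue(13): [60, 96, 13]
enqueue(98): [60, 96, 13, 98]
dequeue(): [96, 13, 98]
dequeue(): [13, 98]
enqueue(35): [13, 98, 35]
dequeue(): [98, 35]

Answer: 98 35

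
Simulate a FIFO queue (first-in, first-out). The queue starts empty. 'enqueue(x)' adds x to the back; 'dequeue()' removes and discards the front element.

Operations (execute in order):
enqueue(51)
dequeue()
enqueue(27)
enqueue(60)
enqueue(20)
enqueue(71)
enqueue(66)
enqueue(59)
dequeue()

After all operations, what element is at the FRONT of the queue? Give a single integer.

Answer: 60

Derivation:
enqueue(51): queue = [51]
dequeue(): queue = []
enqueue(27): queue = [27]
enqueue(60): queue = [27, 60]
enqueue(20): queue = [27, 60, 20]
enqueue(71): queue = [27, 60, 20, 71]
enqueue(66): queue = [27, 60, 20, 71, 66]
enqueue(59): queue = [27, 60, 20, 71, 66, 59]
dequeue(): queue = [60, 20, 71, 66, 59]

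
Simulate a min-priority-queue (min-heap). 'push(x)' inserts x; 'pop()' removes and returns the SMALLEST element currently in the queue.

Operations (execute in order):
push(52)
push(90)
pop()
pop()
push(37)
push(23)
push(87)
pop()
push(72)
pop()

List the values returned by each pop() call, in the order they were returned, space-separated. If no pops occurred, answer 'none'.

push(52): heap contents = [52]
push(90): heap contents = [52, 90]
pop() → 52: heap contents = [90]
pop() → 90: heap contents = []
push(37): heap contents = [37]
push(23): heap contents = [23, 37]
push(87): heap contents = [23, 37, 87]
pop() → 23: heap contents = [37, 87]
push(72): heap contents = [37, 72, 87]
pop() → 37: heap contents = [72, 87]

Answer: 52 90 23 37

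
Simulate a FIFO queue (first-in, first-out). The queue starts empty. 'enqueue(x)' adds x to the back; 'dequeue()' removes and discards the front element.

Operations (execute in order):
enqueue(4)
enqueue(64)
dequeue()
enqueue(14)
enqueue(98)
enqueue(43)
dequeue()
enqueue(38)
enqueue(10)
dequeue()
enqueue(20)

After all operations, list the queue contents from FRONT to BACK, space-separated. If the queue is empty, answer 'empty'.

enqueue(4): [4]
enqueue(64): [4, 64]
dequeue(): [64]
enqueue(14): [64, 14]
enqueue(98): [64, 14, 98]
enqueue(43): [64, 14, 98, 43]
dequeue(): [14, 98, 43]
enqueue(38): [14, 98, 43, 38]
enqueue(10): [14, 98, 43, 38, 10]
dequeue(): [98, 43, 38, 10]
enqueue(20): [98, 43, 38, 10, 20]

Answer: 98 43 38 10 20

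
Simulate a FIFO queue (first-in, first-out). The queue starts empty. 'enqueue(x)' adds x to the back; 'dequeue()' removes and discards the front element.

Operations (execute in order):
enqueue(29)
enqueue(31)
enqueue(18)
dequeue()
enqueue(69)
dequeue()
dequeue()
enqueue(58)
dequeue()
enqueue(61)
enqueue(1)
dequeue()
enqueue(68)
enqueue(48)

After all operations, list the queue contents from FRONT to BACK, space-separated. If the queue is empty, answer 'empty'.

enqueue(29): [29]
enqueue(31): [29, 31]
enqueue(18): [29, 31, 18]
dequeue(): [31, 18]
enqueue(69): [31, 18, 69]
dequeue(): [18, 69]
dequeue(): [69]
enqueue(58): [69, 58]
dequeue(): [58]
enqueue(61): [58, 61]
enqueue(1): [58, 61, 1]
dequeue(): [61, 1]
enqueue(68): [61, 1, 68]
enqueue(48): [61, 1, 68, 48]

Answer: 61 1 68 48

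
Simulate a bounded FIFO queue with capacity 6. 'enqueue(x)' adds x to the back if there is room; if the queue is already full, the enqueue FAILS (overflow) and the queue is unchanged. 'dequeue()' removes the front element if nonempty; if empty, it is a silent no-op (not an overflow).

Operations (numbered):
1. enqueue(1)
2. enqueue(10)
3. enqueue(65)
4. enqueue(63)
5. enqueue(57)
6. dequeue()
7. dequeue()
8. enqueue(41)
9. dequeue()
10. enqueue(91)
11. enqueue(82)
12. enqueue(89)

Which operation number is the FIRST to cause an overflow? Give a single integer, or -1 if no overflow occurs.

Answer: -1

Derivation:
1. enqueue(1): size=1
2. enqueue(10): size=2
3. enqueue(65): size=3
4. enqueue(63): size=4
5. enqueue(57): size=5
6. dequeue(): size=4
7. dequeue(): size=3
8. enqueue(41): size=4
9. dequeue(): size=3
10. enqueue(91): size=4
11. enqueue(82): size=5
12. enqueue(89): size=6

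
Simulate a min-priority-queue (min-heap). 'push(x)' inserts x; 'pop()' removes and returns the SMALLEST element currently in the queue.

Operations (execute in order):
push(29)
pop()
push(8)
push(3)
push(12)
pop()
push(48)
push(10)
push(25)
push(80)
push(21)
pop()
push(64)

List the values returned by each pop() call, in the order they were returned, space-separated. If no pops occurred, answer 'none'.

Answer: 29 3 8

Derivation:
push(29): heap contents = [29]
pop() → 29: heap contents = []
push(8): heap contents = [8]
push(3): heap contents = [3, 8]
push(12): heap contents = [3, 8, 12]
pop() → 3: heap contents = [8, 12]
push(48): heap contents = [8, 12, 48]
push(10): heap contents = [8, 10, 12, 48]
push(25): heap contents = [8, 10, 12, 25, 48]
push(80): heap contents = [8, 10, 12, 25, 48, 80]
push(21): heap contents = [8, 10, 12, 21, 25, 48, 80]
pop() → 8: heap contents = [10, 12, 21, 25, 48, 80]
push(64): heap contents = [10, 12, 21, 25, 48, 64, 80]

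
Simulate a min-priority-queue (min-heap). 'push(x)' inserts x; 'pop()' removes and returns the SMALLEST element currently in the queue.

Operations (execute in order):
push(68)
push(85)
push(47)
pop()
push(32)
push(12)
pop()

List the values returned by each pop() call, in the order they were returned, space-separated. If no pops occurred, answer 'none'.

Answer: 47 12

Derivation:
push(68): heap contents = [68]
push(85): heap contents = [68, 85]
push(47): heap contents = [47, 68, 85]
pop() → 47: heap contents = [68, 85]
push(32): heap contents = [32, 68, 85]
push(12): heap contents = [12, 32, 68, 85]
pop() → 12: heap contents = [32, 68, 85]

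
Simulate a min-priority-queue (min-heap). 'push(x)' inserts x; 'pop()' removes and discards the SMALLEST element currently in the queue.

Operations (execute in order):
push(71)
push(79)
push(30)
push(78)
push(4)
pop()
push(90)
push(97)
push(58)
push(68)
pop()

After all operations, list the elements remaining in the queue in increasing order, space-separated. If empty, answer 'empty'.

Answer: 58 68 71 78 79 90 97

Derivation:
push(71): heap contents = [71]
push(79): heap contents = [71, 79]
push(30): heap contents = [30, 71, 79]
push(78): heap contents = [30, 71, 78, 79]
push(4): heap contents = [4, 30, 71, 78, 79]
pop() → 4: heap contents = [30, 71, 78, 79]
push(90): heap contents = [30, 71, 78, 79, 90]
push(97): heap contents = [30, 71, 78, 79, 90, 97]
push(58): heap contents = [30, 58, 71, 78, 79, 90, 97]
push(68): heap contents = [30, 58, 68, 71, 78, 79, 90, 97]
pop() → 30: heap contents = [58, 68, 71, 78, 79, 90, 97]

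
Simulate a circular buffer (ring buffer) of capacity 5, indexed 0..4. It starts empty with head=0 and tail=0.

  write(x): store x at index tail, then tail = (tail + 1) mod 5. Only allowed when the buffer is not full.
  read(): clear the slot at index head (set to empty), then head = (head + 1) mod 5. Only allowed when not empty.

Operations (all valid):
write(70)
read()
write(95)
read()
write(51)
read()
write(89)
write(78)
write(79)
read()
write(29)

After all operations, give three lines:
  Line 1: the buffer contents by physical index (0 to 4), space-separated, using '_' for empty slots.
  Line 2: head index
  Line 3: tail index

write(70): buf=[70 _ _ _ _], head=0, tail=1, size=1
read(): buf=[_ _ _ _ _], head=1, tail=1, size=0
write(95): buf=[_ 95 _ _ _], head=1, tail=2, size=1
read(): buf=[_ _ _ _ _], head=2, tail=2, size=0
write(51): buf=[_ _ 51 _ _], head=2, tail=3, size=1
read(): buf=[_ _ _ _ _], head=3, tail=3, size=0
write(89): buf=[_ _ _ 89 _], head=3, tail=4, size=1
write(78): buf=[_ _ _ 89 78], head=3, tail=0, size=2
write(79): buf=[79 _ _ 89 78], head=3, tail=1, size=3
read(): buf=[79 _ _ _ 78], head=4, tail=1, size=2
write(29): buf=[79 29 _ _ 78], head=4, tail=2, size=3

Answer: 79 29 _ _ 78
4
2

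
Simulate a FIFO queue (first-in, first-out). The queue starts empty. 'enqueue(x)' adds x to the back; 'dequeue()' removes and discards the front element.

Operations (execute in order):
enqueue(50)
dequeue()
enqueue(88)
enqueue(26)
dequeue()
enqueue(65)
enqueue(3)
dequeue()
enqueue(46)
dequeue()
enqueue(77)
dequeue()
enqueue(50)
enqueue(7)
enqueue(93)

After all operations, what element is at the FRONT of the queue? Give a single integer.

Answer: 46

Derivation:
enqueue(50): queue = [50]
dequeue(): queue = []
enqueue(88): queue = [88]
enqueue(26): queue = [88, 26]
dequeue(): queue = [26]
enqueue(65): queue = [26, 65]
enqueue(3): queue = [26, 65, 3]
dequeue(): queue = [65, 3]
enqueue(46): queue = [65, 3, 46]
dequeue(): queue = [3, 46]
enqueue(77): queue = [3, 46, 77]
dequeue(): queue = [46, 77]
enqueue(50): queue = [46, 77, 50]
enqueue(7): queue = [46, 77, 50, 7]
enqueue(93): queue = [46, 77, 50, 7, 93]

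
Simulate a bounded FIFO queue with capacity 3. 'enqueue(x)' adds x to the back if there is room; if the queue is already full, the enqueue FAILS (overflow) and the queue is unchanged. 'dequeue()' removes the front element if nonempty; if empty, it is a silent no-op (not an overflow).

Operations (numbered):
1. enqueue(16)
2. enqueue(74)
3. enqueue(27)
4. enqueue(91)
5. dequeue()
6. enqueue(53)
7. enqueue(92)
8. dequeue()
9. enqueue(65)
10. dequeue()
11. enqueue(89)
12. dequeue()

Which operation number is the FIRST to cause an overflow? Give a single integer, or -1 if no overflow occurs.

Answer: 4

Derivation:
1. enqueue(16): size=1
2. enqueue(74): size=2
3. enqueue(27): size=3
4. enqueue(91): size=3=cap → OVERFLOW (fail)
5. dequeue(): size=2
6. enqueue(53): size=3
7. enqueue(92): size=3=cap → OVERFLOW (fail)
8. dequeue(): size=2
9. enqueue(65): size=3
10. dequeue(): size=2
11. enqueue(89): size=3
12. dequeue(): size=2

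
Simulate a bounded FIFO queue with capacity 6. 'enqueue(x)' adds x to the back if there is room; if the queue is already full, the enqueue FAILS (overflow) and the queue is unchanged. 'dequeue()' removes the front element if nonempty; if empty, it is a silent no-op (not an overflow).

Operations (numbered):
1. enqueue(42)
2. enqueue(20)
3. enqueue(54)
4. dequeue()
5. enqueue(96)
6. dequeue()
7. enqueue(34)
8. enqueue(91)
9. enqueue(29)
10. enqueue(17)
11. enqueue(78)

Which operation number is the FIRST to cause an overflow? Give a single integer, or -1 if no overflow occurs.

Answer: 11

Derivation:
1. enqueue(42): size=1
2. enqueue(20): size=2
3. enqueue(54): size=3
4. dequeue(): size=2
5. enqueue(96): size=3
6. dequeue(): size=2
7. enqueue(34): size=3
8. enqueue(91): size=4
9. enqueue(29): size=5
10. enqueue(17): size=6
11. enqueue(78): size=6=cap → OVERFLOW (fail)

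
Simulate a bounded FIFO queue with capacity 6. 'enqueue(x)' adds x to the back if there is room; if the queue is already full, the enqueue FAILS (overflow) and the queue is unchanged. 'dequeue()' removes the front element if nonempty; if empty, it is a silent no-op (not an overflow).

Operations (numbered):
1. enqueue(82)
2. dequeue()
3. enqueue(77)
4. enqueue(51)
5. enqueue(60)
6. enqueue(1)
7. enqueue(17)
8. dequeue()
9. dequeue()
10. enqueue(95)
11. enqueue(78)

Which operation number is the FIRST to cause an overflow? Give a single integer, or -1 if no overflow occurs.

1. enqueue(82): size=1
2. dequeue(): size=0
3. enqueue(77): size=1
4. enqueue(51): size=2
5. enqueue(60): size=3
6. enqueue(1): size=4
7. enqueue(17): size=5
8. dequeue(): size=4
9. dequeue(): size=3
10. enqueue(95): size=4
11. enqueue(78): size=5

Answer: -1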